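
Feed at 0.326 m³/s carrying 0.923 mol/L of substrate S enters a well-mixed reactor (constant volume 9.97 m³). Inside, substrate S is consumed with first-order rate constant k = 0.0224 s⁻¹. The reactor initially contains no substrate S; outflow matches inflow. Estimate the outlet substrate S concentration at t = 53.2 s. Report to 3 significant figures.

Accumulation = in − out − consumed: V dC/dt = Q C_in − Q C − k V C.
dC/dt = (Q/V) C_in − (Q/V + k) C; effective rate a = Q/V + k = 0.032698 + 0.0224 = 0.055098 s⁻¹.
C_ss = Q C_in/(Q + kV) = 0.54776 mol/L; C(t) = C_ss + (C₀ − C_ss) e^(−a t).
C(53.2) = 0.54776 + (-0.54776)·e^(−0.055098·53.2) = 0.54776 + (-0.54776)·0.053332 = 0.51854 mol/L.

0.519 mol/L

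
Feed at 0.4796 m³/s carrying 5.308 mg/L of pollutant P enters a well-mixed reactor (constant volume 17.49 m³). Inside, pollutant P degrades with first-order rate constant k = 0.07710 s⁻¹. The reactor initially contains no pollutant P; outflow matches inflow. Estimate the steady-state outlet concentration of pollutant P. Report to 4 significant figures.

1.393 mg/L

Species balance: V dC/dt = Q C_in − Q C − k V C.
Steady state (dC/dt = 0): C_ss = Q C_in/(Q + kV) = C_in/(1 + kV/Q).
C_ss = 0.4796·5.308/(0.4796 + 0.07710·17.49) = 2.54572/1.82808 = 1.39256 mg/L.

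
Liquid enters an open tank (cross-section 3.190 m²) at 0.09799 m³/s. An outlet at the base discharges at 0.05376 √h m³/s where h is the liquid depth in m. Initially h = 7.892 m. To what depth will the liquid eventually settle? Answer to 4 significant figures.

Mass balance (ρ constant): A dh/dt = Q_in − 0.05376 √h. At steady state dh/dt = 0:
Q_in = 0.05376 √h_ss ⇒ √h_ss = 0.09799/0.05376 = 1.82273.
h_ss = 1.82273² = 3.32235 m. (Since h₀ = 7.892 m > h_ss, the level will fall toward this value.)

3.322 m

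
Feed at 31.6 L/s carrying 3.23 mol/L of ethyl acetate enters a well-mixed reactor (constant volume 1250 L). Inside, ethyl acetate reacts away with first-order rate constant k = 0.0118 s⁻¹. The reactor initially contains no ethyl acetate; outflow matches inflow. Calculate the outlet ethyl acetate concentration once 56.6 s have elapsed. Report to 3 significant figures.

Species balance: V dC/dt = Q C_in − Q C − k V C.
dC/dt = (Q/V) C_in − (Q/V + k) C; effective rate a = Q/V + k = 0.025280 + 0.0118 = 0.037080 s⁻¹.
C_ss = Q C_in/(Q + kV) = 2.2021 mol/L; C(t) = C_ss + (C₀ − C_ss) e^(−a t).
C(56.6) = 2.2021 + (-2.2021)·e^(−0.037080·56.6) = 2.2021 + (-2.2021)·0.12261 = 1.9321 mol/L.

1.93 mol/L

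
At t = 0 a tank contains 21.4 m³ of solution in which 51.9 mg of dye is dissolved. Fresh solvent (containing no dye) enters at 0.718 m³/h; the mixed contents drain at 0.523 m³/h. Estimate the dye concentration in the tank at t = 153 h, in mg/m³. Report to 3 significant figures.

Total volume: dV/dt = Q_in − Q_out = 0.19500 m³/h, so V(t) = 21.4 + 0.19500 t and V(153) = 51.235 m³.
Species balance (pure solvent in): dm/dt = −Q_out · m/V(t).
Separate: dm/m = −Q_out dt/V(t) ⇒ ln(m/m₀) = −(Q_out/(Q_in−Q_out)) ln(V/V₀).
m = m₀ (V₀/V)^(Q_out/(Q_in−Q_out)) = 51.9 × (21.4/51.235)^(2.6821) = 4.9918 mg.
C = m/V = 4.9918/51.235 = 0.097430 mg/m³.

0.0974 mg/m³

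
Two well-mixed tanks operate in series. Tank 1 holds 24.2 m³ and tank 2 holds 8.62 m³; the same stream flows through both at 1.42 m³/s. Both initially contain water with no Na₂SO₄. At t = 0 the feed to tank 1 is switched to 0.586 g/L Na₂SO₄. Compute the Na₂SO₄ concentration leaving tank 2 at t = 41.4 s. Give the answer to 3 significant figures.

0.506 g/L

Time constants: τᵢ = Vᵢ/Q for each well-mixed tank.
τ₁ = 24.2/1.42 = 17.042 s; τ₂ = 8.62/1.42 = 6.0704 s.
Tank 1: C₁ = C_in(1 − e^(−t/τ₁)). Tank 2 (τ₁ ≠ τ₂): C₂ = C_in[1 − (τ₁ e^(−t/τ₁) − τ₂ e^(−t/τ₂))/(τ₁ − τ₂)].
At t = 41.4: e^(−t/τ₁) = 0.088102, e^(−t/τ₂) = 0.0010918.
C₂ = 0.586·[1 − (17.042·0.088102 − 6.0704·0.0010918)/(10.972)] = 0.586·0.86376 = 0.50616 g/L.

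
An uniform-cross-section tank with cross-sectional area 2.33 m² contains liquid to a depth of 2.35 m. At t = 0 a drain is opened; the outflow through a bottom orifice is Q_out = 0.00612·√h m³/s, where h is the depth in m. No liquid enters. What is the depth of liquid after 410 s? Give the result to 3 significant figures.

0.989 m

A dh/dt = −Q_out = −0.00612 √h.
∫ h^(−1/2) dh = −(0.00612/A) ∫ dt, giving 2√h = 2√h₀ − (0.00612/A) t.
√h = √2.35 − 0.00612·410/(2·2.33) = 1.5330 − 0.53845 = 0.99452.
h = 0.99452² = 0.98906 m.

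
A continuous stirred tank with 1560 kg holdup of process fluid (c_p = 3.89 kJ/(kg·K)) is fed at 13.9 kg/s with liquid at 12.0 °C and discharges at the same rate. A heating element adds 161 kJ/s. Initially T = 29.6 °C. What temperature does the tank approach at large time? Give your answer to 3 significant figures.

M c_p dT/dt = ṁ c_p (T_in − T) + Q̇.
At steady state dT/dt = 0 ⇒ T_ss = T_in + Q̇/(ṁ c_p) = 12.0 + 161/(13.9·3.89) = 14.978 °C.

15.0 °C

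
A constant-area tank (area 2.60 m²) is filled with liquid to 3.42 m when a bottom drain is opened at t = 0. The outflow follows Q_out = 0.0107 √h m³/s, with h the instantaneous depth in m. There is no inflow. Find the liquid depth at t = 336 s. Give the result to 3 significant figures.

1.34 m

With no inflow, A dh/dt = −0.0107 √h.
∫ h^(−1/2) dh = −(0.0107/A) ∫ dt, giving 2√h = 2√h₀ − (0.0107/A) t.
√h = √3.42 − 0.0107·336/(2·2.60) = 1.8493 − 0.69138 = 1.1579.
h = 1.1579² = 1.3408 m.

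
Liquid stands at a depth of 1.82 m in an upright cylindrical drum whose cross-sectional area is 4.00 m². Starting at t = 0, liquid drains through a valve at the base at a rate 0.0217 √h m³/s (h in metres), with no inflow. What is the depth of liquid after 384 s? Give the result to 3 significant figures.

0.0945 m

A dh/dt = −Q_out = −0.0217 √h.
This is separable: 2 d(√h)/dt = −0.0217/A, so √h = √h₀ − (0.0217/(2A)) t.
√h = √1.82 − 0.0217·384/(2·4.00) = 1.3491 − 1.0416 = 0.30747.
h = 0.30747² = 0.094540 m.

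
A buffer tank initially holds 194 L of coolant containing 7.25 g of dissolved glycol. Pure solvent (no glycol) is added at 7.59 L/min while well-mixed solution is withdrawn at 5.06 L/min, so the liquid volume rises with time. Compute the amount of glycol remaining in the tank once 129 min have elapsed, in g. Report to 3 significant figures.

1.01 g

Let m(t) be the amount of glycol. Volume: V(t) = V₀ + (Q_in − Q_out) t = 194 + 2.5300 t; V(129) = 520.37 L.
Species balance (pure solvent in): dm/dt = −Q_out · m/V(t).
dm/m = −Q_out dt/(V₀ + 2.5300 t); integrating gives ln(m/m₀) = −(Q_out/(Q_in−Q_out)) ln(V/V₀).
m = m₀ (V₀/V)^(Q_out/(Q_in−Q_out)) = 7.25 × (194/520.37)^(2.0000) = 1.0077 g.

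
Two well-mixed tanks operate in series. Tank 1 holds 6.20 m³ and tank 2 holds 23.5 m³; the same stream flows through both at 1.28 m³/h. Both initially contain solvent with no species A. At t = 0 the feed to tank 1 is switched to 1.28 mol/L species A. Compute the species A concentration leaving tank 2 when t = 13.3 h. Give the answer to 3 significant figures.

Time constants: τᵢ = Vᵢ/Q for each well-mixed tank.
τ₁ = 6.20/1.28 = 4.8438 h; τ₂ = 23.5/1.28 = 18.359 h.
Solving the cascade with C₁(0)=C₂(0)=0 gives C₂(t) = C_in[1 − (τ₁ e^(−t/τ₁) − τ₂ e^(−t/τ₂))/(τ₁ − τ₂)].
At t = 13.3: e^(−t/τ₁) = 0.064197, e^(−t/τ₂) = 0.48460.
C₂ = 1.28·[1 − (4.8438·0.064197 − 18.359·0.48460)/(-13.516)] = 1.28·0.36473 = 0.46686 mol/L.

0.467 mol/L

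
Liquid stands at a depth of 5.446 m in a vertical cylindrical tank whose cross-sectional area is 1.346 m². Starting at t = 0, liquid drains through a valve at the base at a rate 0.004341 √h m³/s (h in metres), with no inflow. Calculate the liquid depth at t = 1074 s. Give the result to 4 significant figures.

0.3621 m

Volume balance on the tank: A dh/dt = −0.004341 √h.
This is separable: 2 d(√h)/dt = −0.004341/A, so √h = √h₀ − (0.004341/(2A)) t.
√h = √5.446 − 0.004341·1074/(2·1.346) = 2.33367 − 1.73188 = 0.601782.
h = 0.601782² = 0.362141 m.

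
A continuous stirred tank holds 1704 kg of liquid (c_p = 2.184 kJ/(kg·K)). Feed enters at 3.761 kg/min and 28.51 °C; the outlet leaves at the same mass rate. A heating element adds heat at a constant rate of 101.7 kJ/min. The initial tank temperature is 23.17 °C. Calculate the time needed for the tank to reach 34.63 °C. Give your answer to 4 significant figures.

471.4 min

Heat balance on the well-mixed liquid: M c_p dT/dt = ṁ c_p (T_in − T) + 101.7.
τ = M/ṁ = 453.071 min; T_ss = T_in + Q̇/(ṁ c_p) = 40.8913 °C.
T(t) = T_ss + (T₀ − T_ss) e^(−t/τ). Set T = 34.63:
e^(−t/τ) = (34.63 − 40.8913)/(23.17 − 40.8913) = 0.353319
t = −453.071 · ln(0.353319) = 471.367 min.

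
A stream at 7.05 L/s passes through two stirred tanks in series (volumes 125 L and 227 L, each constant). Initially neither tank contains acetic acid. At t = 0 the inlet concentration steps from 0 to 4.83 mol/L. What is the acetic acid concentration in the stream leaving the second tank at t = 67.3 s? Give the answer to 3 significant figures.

3.63 mol/L

Species balance on tank i: dCᵢ/dt = (Cᵢ₋₁ − Cᵢ)/τᵢ with τᵢ = Vᵢ/Q.
τ₁ = 125/7.05 = 17.730 s; τ₂ = 227/7.05 = 32.199 s.
Solving the cascade with C₁(0)=C₂(0)=0 gives C₂(t) = C_in[1 − (τ₁ e^(−t/τ₁) − τ₂ e^(−t/τ₂))/(τ₁ − τ₂)].
At t = 67.3: e^(−t/τ₁) = 0.022467, e^(−t/τ₂) = 0.12367.
C₂ = 4.83·[1 − (17.730·0.022467 − 32.199·0.12367)/(-14.468)] = 4.83·0.75231 = 3.6337 mol/L.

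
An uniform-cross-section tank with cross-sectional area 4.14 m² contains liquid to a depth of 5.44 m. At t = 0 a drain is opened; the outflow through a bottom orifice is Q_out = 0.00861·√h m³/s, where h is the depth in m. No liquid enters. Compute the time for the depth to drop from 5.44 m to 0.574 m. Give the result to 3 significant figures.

1510 s

A dh/dt = −Q_out = −0.00861 √h.
Separate and integrate: 2(√h − √h₀) = −(0.00861/A) t.
t = 2A(√h₀ − √h)/0.00861 = 2·4.14·(√5.44 − √0.574)/0.00861
  = 8.2800 × (2.3324 − 0.75763) / 0.00861 = 1514.4 s.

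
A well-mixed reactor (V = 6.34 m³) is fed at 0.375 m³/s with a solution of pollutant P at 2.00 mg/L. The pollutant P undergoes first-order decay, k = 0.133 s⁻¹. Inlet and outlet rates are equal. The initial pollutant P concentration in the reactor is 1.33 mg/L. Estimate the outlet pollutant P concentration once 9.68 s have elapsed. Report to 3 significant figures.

0.727 mg/L

Accumulation = in − out − consumed: V dC/dt = Q C_in − Q C − k V C.
This is linear with rate a = Q/V + k = 0.19215 s⁻¹.
C_ss = Q C_in/(Q + kV) = 0.61565 mg/L; C(t) = C_ss + (C₀ − C_ss) e^(−a t).
C(9.68) = 0.61565 + (0.71435)·e^(−0.19215·9.68) = 0.61565 + (0.71435)·0.15567 = 0.72686 mg/L.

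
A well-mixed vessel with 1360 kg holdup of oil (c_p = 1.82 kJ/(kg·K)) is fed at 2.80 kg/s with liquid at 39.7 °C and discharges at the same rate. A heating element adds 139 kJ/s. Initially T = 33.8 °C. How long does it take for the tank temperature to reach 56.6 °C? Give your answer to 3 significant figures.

565 s

Energy balance: M c_p dT/dt = ṁ c_p (T_in − T) + 139.
τ = M/ṁ = 485.71 s; T_ss = T_in + Q̇/(ṁ c_p) = 66.976 °C.
T(t) = T_ss + (T₀ − T_ss) e^(−t/τ). Set T = 56.6:
e^(−t/τ) = (56.6 − 66.976)/(33.8 − 66.976) = 0.31276
t = −485.71 · ln(0.31276) = 564.55 s.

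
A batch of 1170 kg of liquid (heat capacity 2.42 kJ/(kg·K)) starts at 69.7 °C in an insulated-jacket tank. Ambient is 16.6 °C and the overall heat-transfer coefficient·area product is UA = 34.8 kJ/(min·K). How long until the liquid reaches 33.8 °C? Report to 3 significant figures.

Lumped-capacitance energy balance: M c_p dT/dt = UA(T_amb − T).
τ = M c_p/UA = 81.362 min; T_ss = T_amb = 16.600 °C.
T(t) = T_ss + (T₀ − T_ss)e^(−t/τ); set T = 33.8:
t = −τ ln[(T − T_ss)/(T₀ − T_ss)] = −81.362 · ln(0.32392) = 91.717 min.

91.7 min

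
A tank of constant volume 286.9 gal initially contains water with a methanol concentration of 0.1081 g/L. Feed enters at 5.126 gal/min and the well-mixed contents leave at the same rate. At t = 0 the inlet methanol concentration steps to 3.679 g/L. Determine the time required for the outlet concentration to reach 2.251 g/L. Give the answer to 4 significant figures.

51.30 min

Unsteady species balance (constant V, well mixed): V dC/dt = Q(C_in − C), so τ = V/Q = 55.9696 min.
C(t) = C_in + (C₀ − C_in) e^(−t/τ). Set C = 2.251 and solve for t:
e^(−t/τ) = (C − C_in)/(C₀ − C_in) = (2.251 − 3.679)/(0.1081 − 3.679) = 0.399899
t = −τ ln(…) = 55.9696 × 0.916543 = 51.2985 min.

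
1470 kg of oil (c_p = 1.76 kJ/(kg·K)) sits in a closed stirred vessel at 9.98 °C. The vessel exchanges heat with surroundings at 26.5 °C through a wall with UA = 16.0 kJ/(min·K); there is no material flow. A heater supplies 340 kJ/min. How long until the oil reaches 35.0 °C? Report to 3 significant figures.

M c_p dT/dt = −UA(T − T_amb) + Q̇.
τ = M c_p/UA = 161.70 min; T_ss = T_amb + Q̇/UA = 26.5 + 340/16.0 = 47.750 °C.
T(t) = T_ss + (T₀ − T_ss)e^(−t/τ); set T = 35.0:
t = −τ ln[(T − T_ss)/(T₀ − T_ss)] = −161.70 · ln(0.33757) = 175.60 min.

176 min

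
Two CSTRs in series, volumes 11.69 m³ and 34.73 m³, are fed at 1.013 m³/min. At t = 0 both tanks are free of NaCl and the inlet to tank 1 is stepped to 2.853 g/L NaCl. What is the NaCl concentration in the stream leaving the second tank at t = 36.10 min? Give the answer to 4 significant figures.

Time constants: τᵢ = Vᵢ/Q for each well-mixed tank.
τ₁ = 11.69/1.013 = 11.5400 min; τ₂ = 34.73/1.013 = 34.2843 min.
Tank 1: C₁ = C_in(1 − e^(−t/τ₁)). Tank 2 (τ₁ ≠ τ₂): C₂ = C_in[1 − (τ₁ e^(−t/τ₁) − τ₂ e^(−t/τ₂))/(τ₁ − τ₂)].
At t = 36.10: e^(−t/τ₁) = 0.0437942, e^(−t/τ₂) = 0.348903.
C₂ = 2.853·[1 − (11.5400·0.0437942 − 34.2843·0.348903)/(-22.7443)] = 2.853·0.496291 = 1.41592 g/L.

1.416 g/L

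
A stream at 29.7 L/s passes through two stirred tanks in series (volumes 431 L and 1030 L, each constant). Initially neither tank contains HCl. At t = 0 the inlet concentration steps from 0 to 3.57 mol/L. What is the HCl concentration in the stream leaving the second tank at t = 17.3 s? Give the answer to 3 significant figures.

0.622 mol/L

Time constants: τᵢ = Vᵢ/Q for each well-mixed tank.
τ₁ = 431/29.7 = 14.512 s; τ₂ = 1030/29.7 = 34.680 s.
Tank 1: C₁ = C_in(1 − e^(−t/τ₁)). Tank 2 (τ₁ ≠ τ₂): C₂ = C_in[1 − (τ₁ e^(−t/τ₁) − τ₂ e^(−t/τ₂))/(τ₁ − τ₂)].
At t = 17.3: e^(−t/τ₁) = 0.30357, e^(−t/τ₂) = 0.60723.
C₂ = 3.57·[1 − (14.512·0.30357 − 34.680·0.60723)/(-20.168)] = 3.57·0.17428 = 0.62216 mol/L.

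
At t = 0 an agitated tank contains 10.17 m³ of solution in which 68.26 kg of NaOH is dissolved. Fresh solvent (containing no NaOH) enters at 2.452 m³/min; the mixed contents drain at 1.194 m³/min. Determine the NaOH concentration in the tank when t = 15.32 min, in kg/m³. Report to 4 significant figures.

0.8453 kg/m³

Let m(t) be the amount of NaOH. Volume: V(t) = V₀ + (Q_in − Q_out) t = 10.17 + 1.25800 t; V(15.32) = 29.4426 m³.
Solute balance: dm/dt = 0 − Q_out C = −Q_out m/V(t).
Separate: dm/m = −Q_out dt/V(t) ⇒ ln(m/m₀) = −(Q_out/(Q_in−Q_out)) ln(V/V₀).
m = m₀ (V₀/V)^(Q_out/(Q_in−Q_out)) = 68.26 × (10.17/29.4426)^(0.949126) = 24.8885 kg.
C = m/V = 24.8885/29.4426 = 0.845323 kg/m³.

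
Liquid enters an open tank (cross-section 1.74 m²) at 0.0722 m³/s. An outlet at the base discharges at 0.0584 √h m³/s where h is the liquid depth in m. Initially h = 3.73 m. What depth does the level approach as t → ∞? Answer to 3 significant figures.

A dh/dt = Q_in − 0.0584 √h. Steady state requires inflow = outflow:
Q_in = 0.0584 √h_ss ⇒ √h_ss = 0.0722/0.0584 = 1.2363.
h_ss = 1.2363² = 1.5284 m. (Since h₀ = 3.73 m > h_ss, the level will fall toward this value.)

1.53 m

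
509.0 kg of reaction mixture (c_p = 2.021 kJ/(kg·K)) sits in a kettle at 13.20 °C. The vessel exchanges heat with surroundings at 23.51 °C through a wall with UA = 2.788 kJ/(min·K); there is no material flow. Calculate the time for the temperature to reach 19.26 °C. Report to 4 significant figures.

327.0 min

Lumped-capacitance energy balance: M c_p dT/dt = UA(T_amb − T).
τ = M c_p/UA = 368.970 min; T_ss = T_amb = 23.5100 °C.
T(t) = T_ss + (T₀ − T_ss)e^(−t/τ); set T = 19.26:
t = −τ ln[(T − T_ss)/(T₀ − T_ss)] = −368.970 · ln(0.412221) = 326.980 min.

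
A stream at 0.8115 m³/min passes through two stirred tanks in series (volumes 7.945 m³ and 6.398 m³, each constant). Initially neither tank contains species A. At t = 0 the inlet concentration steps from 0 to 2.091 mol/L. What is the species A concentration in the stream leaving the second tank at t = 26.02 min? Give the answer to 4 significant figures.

Each tank obeys Vᵢ dCᵢ/dt = Q(Cᵢ₋₁ − Cᵢ), so τᵢ = Vᵢ/Q.
τ₁ = 7.945/0.8115 = 9.79051 min; τ₂ = 6.398/0.8115 = 7.88417 min.
Solving the cascade with C₁(0)=C₂(0)=0 gives C₂(t) = C_in[1 − (τ₁ e^(−t/τ₁) − τ₂ e^(−t/τ₂))/(τ₁ − τ₂)].
At t = 26.02: e^(−t/τ₁) = 0.0701110, e^(−t/τ₂) = 0.0368726.
C₂ = 2.091·[1 − (9.79051·0.0701110 − 7.88417·0.0368726)/(1.90635)] = 2.091·0.792423 = 1.65696 mol/L.

1.657 mol/L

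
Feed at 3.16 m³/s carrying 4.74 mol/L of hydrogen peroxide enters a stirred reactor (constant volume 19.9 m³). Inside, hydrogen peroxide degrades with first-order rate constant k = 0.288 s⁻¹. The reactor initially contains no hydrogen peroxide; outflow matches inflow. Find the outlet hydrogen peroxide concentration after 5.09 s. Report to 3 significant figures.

1.51 mol/L

V dC/dt = Q(C_in − C) − k V C.
This is linear with rate a = Q/V + k = 0.44679 s⁻¹.
C_ss = Q C_in/(Q + kV) = 1.6846 mol/L; C(t) = C_ss + (C₀ − C_ss) e^(−a t).
C(5.09) = 1.6846 + (-1.6846)·e^(−0.44679·5.09) = 1.6846 + (-1.6846)·0.10288 = 1.5113 mol/L.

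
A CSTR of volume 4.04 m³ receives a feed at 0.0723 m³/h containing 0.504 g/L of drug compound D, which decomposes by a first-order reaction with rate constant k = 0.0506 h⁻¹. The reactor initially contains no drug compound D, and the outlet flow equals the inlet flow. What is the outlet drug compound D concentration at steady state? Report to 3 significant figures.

Species balance: V dC/dt = Q C_in − Q C − k V C.
At steady state: 0 = Q C_in − (Q + kV) C_ss, so C_ss = Q C_in/(Q + kV).
C_ss = 0.0723·0.504/(0.0723 + 0.0506·4.04) = 0.036439/0.27672 = 0.13168 g/L.

0.132 g/L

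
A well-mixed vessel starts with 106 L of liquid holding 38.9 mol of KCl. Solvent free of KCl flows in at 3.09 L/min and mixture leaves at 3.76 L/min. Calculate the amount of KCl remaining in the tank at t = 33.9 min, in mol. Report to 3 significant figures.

Let m(t) be the amount of KCl. Volume: V(t) = V₀ + (Q_in − Q_out) t = 106 − 0.67000 t; V(33.9) = 83.287 L.
Solute balance: dm/dt = 0 − Q_out C = −Q_out m/V(t).
Separate: dm/m = −Q_out dt/V(t) ⇒ ln(m/m₀) = −(Q_out/(Q_in−Q_out)) ln(V/V₀).
m = m₀ (V₀/V)^(Q_out/(Q_in−Q_out)) = 38.9 × (106/83.287)^(-5.6119) = 10.051 mol.

10.1 mol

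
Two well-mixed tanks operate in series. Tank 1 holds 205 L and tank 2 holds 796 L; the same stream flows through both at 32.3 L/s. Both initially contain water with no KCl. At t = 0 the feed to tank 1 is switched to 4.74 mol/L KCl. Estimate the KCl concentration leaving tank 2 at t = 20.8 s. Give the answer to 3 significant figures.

2.06 mol/L

Each tank obeys Vᵢ dCᵢ/dt = Q(Cᵢ₋₁ − Cᵢ), so τᵢ = Vᵢ/Q.
τ₁ = 205/32.3 = 6.3467 s; τ₂ = 796/32.3 = 24.644 s.
Solving the cascade with C₁(0)=C₂(0)=0 gives C₂(t) = C_in[1 − (τ₁ e^(−t/τ₁) − τ₂ e^(−t/τ₂))/(τ₁ − τ₂)].
At t = 20.8: e^(−t/τ₁) = 0.037731, e^(−t/τ₂) = 0.42998.
C₂ = 4.74·[1 − (6.3467·0.037731 − 24.644·0.42998)/(-18.297)] = 4.74·0.43396 = 2.0570 mol/L.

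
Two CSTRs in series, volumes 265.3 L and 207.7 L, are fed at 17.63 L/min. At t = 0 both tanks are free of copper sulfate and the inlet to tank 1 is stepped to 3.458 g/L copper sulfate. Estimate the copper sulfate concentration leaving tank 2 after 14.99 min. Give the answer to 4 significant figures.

Species balance on tank i: dCᵢ/dt = (Cᵢ₋₁ − Cᵢ)/τᵢ with τᵢ = Vᵢ/Q.
τ₁ = 265.3/17.63 = 15.0482 min; τ₂ = 207.7/17.63 = 11.7811 min.
Solving the cascade with C₁(0)=C₂(0)=0 gives C₂(t) = C_in[1 − (τ₁ e^(−t/τ₁) − τ₂ e^(−t/τ₂))/(τ₁ − τ₂)].
At t = 14.99: e^(−t/τ₁) = 0.369305, e^(−t/τ₂) = 0.280164.
C₂ = 3.458·[1 − (15.0482·0.369305 − 11.7811·0.280164)/(3.26716)] = 3.458·0.309258 = 1.06941 g/L.

1.069 g/L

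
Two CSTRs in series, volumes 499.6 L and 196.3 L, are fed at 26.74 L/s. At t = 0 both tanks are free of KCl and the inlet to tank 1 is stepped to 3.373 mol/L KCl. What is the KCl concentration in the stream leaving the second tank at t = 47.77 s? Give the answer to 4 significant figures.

Time constants: τᵢ = Vᵢ/Q for each well-mixed tank.
τ₁ = 499.6/26.74 = 18.6836 s; τ₂ = 196.3/26.74 = 7.34106 s.
Solving the cascade with C₁(0)=C₂(0)=0 gives C₂(t) = C_in[1 − (τ₁ e^(−t/τ₁) − τ₂ e^(−t/τ₂))/(τ₁ − τ₂)].
At t = 47.77: e^(−t/τ₁) = 0.0775537, e^(−t/τ₂) = 0.00149260.
C₂ = 3.373·[1 − (18.6836·0.0775537 − 7.34106·0.00149260)/(11.3426)] = 3.373·0.873219 = 2.94537 mol/L.

2.945 mol/L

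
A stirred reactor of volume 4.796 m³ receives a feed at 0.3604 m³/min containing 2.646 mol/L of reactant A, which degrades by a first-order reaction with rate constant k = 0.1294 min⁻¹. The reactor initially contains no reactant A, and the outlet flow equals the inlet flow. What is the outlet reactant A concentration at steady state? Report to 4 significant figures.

V dC/dt = Q(C_in − C) − k V C.
Steady state (dC/dt = 0): C_ss = Q C_in/(Q + kV) = C_in/(1 + kV/Q).
C_ss = 0.3604·2.646/(0.3604 + 0.1294·4.796) = 0.953618/0.981002 = 0.972086 mol/L.

0.9721 mol/L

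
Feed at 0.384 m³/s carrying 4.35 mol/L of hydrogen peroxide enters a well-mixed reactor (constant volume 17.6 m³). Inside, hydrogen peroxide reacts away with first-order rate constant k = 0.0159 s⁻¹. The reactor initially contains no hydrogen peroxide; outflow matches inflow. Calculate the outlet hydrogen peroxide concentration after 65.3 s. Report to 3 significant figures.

Accumulation = in − out − consumed: V dC/dt = Q C_in − Q C − k V C.
This is linear with rate a = Q/V + k = 0.037718 s⁻¹.
C_ss = Q C_in/(Q + kV) = 2.5163 mol/L; C(t) = C_ss + (C₀ − C_ss) e^(−a t).
C(65.3) = 2.5163 + (-2.5163)·e^(−0.037718·65.3) = 2.5163 + (-2.5163)·0.085179 = 2.3019 mol/L.

2.30 mol/L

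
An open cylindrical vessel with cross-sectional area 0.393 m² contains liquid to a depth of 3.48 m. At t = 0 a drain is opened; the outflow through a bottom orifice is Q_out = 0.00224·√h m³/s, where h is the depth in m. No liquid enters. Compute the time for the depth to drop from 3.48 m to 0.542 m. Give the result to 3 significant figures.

396 s

Volume balance on the tank: A dh/dt = −0.00224 √h.
∫ h^(−1/2) dh = −(0.00224/A) ∫ dt, giving 2√h = 2√h₀ − (0.00224/A) t.
t = 2A(√h₀ − √h)/0.00224 = 2·0.393·(√3.48 − √0.542)/0.00224
  = 0.78600 × (1.8655 − 0.73621) / 0.00224 = 396.25 s.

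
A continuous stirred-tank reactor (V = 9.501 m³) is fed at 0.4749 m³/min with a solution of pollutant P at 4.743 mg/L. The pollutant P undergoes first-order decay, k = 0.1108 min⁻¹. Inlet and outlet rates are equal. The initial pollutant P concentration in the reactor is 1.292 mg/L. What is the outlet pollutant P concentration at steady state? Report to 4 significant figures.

1.474 mg/L

V dC/dt = Q(C_in − C) − k V C.
At steady state: 0 = Q C_in − (Q + kV) C_ss, so C_ss = Q C_in/(Q + kV).
C_ss = 0.4749·4.743/(0.4749 + 0.1108·9.501) = 2.25245/1.52761 = 1.47449 mg/L.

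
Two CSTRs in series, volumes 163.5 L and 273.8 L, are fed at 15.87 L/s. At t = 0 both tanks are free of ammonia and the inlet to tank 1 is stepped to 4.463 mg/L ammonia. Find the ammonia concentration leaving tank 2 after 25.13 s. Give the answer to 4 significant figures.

2.458 mg/L

Species balance on tank i: dCᵢ/dt = (Cᵢ₋₁ − Cᵢ)/τᵢ with τᵢ = Vᵢ/Q.
τ₁ = 163.5/15.87 = 10.3025 s; τ₂ = 273.8/15.87 = 17.2527 s.
Tank 1: C₁ = C_in(1 − e^(−t/τ₁)). Tank 2 (τ₁ ≠ τ₂): C₂ = C_in[1 − (τ₁ e^(−t/τ₁) − τ₂ e^(−t/τ₂))/(τ₁ − τ₂)].
At t = 25.13: e^(−t/τ₁) = 0.0872285, e^(−t/τ₂) = 0.233031.
C₂ = 4.463·[1 − (10.3025·0.0872285 − 17.2527·0.233031)/(-6.95022)] = 4.463·0.550844 = 2.45842 mg/L.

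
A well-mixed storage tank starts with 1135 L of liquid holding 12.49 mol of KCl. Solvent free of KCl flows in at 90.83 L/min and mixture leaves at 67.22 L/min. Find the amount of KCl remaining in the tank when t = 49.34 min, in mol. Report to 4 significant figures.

Total volume: dV/dt = Q_in − Q_out = 23.6100 L/min, so V(t) = 1135 + 23.6100 t and V(49.34) = 2299.92 L.
Species balance (pure solvent in): dm/dt = −Q_out · m/V(t).
dm/m = −Q_out dt/(V₀ + 23.6100 t); integrating gives ln(m/m₀) = −(Q_out/(Q_in−Q_out)) ln(V/V₀).
m = m₀ (V₀/V)^(Q_out/(Q_in−Q_out)) = 12.49 × (1135/2299.92)^(2.84710) = 1.67229 mol.

1.672 mol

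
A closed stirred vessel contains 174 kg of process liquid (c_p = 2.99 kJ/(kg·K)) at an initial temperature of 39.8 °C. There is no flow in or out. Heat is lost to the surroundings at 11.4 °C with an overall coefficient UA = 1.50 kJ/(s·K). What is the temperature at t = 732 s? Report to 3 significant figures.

Lumped-capacitance energy balance: M c_p dT/dt = UA(T_amb − T).
dT/dt = (T_ss − T)/τ with T_ss = T_amb = 11.400 °C, τ = M c_p/UA = 174·2.99/1.50 = 346.84 s.
T approaches T_ss exponentially: T(t) = T_ss + (T₀ − T_ss) e^(−t/τ).
T(732) = 11.400 + (28.400)·0.12118 = 14.841 °C.

14.8 °C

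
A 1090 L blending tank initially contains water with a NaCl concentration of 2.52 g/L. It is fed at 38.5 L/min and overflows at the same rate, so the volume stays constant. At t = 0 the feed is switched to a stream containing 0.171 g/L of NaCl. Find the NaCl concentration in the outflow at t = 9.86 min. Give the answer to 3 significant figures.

Species balance on the tank: V dC/dt = Q(C_in − C).
Rewrite as dC/dt + C/τ = C_in/τ, τ = V/Q = 28.312 min.
Integrating: C(t) = C_in + (C₀ − C_in) e^(−t/τ).
C(9.86) = 0.171 + (2.52 − 0.171)·e^(−9.86/28.312) = 0.171 + (2.3490)·0.70591 = 1.8292 g/L.

1.83 g/L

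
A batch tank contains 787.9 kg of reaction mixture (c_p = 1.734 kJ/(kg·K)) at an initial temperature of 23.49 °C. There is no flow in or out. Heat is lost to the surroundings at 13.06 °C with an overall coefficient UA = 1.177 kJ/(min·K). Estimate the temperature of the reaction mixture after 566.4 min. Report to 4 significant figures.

19.46 °C

Lumped-capacitance energy balance: M c_p dT/dt = UA(T_amb − T).
dT/dt = (T_ss − T)/τ with T_ss = T_amb = 13.0600 °C, τ = M c_p/UA = 787.9·1.734/1.177 = 1160.76 min.
T approaches T_ss exponentially: T(t) = T_ss + (T₀ − T_ss) e^(−t/τ).
T(566.4) = 13.0600 + (10.4300)·0.613881 = 19.4628 °C.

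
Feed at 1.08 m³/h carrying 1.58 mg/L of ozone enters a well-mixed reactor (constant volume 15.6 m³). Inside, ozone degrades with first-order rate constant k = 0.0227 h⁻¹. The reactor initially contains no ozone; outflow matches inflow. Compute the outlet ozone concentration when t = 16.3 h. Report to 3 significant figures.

V dC/dt = Q(C_in − C) − k V C.
dC/dt = (Q/V) C_in − (Q/V + k) C; effective rate a = Q/V + k = 0.069231 + 0.0227 = 0.091931 h⁻¹.
C_ss = Q C_in/(Q + kV) = 1.1899 mg/L; C(t) = C_ss + (C₀ − C_ss) e^(−a t).
C(16.3) = 1.1899 + (-1.1899)·e^(−0.091931·16.3) = 1.1899 + (-1.1899)·0.22347 = 0.92396 mg/L.

0.924 mg/L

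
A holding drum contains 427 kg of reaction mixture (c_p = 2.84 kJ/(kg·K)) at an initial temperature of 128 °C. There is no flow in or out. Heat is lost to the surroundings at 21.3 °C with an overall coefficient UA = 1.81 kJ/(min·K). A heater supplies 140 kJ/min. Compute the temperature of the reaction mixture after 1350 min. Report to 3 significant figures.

Lumped-capacitance energy balance: M c_p dT/dt = UA(T_amb − T) + Q̇.
dT/dt = (T_ss − T)/τ with T_ss = T_amb + Q̇/UA = 21.3 + 140/1.81 = 98.648 °C, τ = M c_p/UA = 427·2.84/1.81 = 669.99 min.
This is linear first-order; T(t) = T_ss + (T₀ − T_ss) e^(−t/τ).
T(1350) = 98.648 + (29.352)·0.13333 = 102.56 °C.

103 °C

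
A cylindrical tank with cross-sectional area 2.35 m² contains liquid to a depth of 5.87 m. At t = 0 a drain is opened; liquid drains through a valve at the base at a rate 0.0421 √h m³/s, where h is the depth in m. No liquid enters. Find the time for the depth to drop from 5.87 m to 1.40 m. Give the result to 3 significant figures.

Unsteady balance on liquid volume: A dh/dt = −0.0421 √h.
Separate and integrate: 2(√h − √h₀) = −(0.0421/A) t.
t = 2A(√h₀ − √h)/0.0421 = 2·2.35·(√5.87 − √1.40)/0.0421
  = 4.7000 × (2.4228 − 1.1832) / 0.0421 = 138.39 s.

138 s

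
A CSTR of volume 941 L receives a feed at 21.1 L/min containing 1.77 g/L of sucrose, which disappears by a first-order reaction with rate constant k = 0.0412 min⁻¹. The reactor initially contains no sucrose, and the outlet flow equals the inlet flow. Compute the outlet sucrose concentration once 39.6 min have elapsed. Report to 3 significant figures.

0.574 g/L

V dC/dt = Q(C_in − C) − k V C.
dC/dt = (Q/V) C_in − (Q/V + k) C; effective rate a = Q/V + k = 0.022423 + 0.0412 = 0.063623 min⁻¹.
C_ss = Q C_in/(Q + kV) = 0.62381 g/L; C(t) = C_ss + (C₀ − C_ss) e^(−a t).
C(39.6) = 0.62381 + (-0.62381)·e^(−0.063623·39.6) = 0.62381 + (-0.62381)·0.080502 = 0.57359 g/L.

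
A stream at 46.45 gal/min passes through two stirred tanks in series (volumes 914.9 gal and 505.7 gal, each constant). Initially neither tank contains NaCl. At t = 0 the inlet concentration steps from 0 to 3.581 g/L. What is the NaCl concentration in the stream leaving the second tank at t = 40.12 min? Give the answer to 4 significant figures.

2.648 g/L

Each tank obeys Vᵢ dCᵢ/dt = Q(Cᵢ₋₁ − Cᵢ), so τᵢ = Vᵢ/Q.
τ₁ = 914.9/46.45 = 19.6964 min; τ₂ = 505.7/46.45 = 10.8870 min.
Tank 1: C₁ = C_in(1 − e^(−t/τ₁)). Tank 2 (τ₁ ≠ τ₂): C₂ = C_in[1 − (τ₁ e^(−t/τ₁) − τ₂ e^(−t/τ₂))/(τ₁ − τ₂)].
At t = 40.12: e^(−t/τ₁) = 0.130430, e^(−t/τ₂) = 0.0250937.
C₂ = 3.581·[1 − (19.6964·0.130430 − 10.8870·0.0250937)/(8.80947)] = 3.581·0.739392 = 2.64776 g/L.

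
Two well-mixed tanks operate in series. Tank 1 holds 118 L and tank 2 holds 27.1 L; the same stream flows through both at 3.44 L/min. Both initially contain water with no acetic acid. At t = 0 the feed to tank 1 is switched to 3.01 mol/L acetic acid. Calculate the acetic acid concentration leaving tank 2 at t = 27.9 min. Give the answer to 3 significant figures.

Species balance on tank i: dCᵢ/dt = (Cᵢ₋₁ − Cᵢ)/τᵢ with τᵢ = Vᵢ/Q.
τ₁ = 118/3.44 = 34.302 min; τ₂ = 27.1/3.44 = 7.8779 min.
Solving the cascade with C₁(0)=C₂(0)=0 gives C₂(t) = C_in[1 − (τ₁ e^(−t/τ₁) − τ₂ e^(−t/τ₂))/(τ₁ − τ₂)].
At t = 27.9: e^(−t/τ₁) = 0.44337, e^(−t/τ₂) = 0.028968.
C₂ = 3.01·[1 − (34.302·0.44337 − 7.8779·0.028968)/(26.424)] = 3.01·0.43309 = 1.3036 mol/L.

1.30 mol/L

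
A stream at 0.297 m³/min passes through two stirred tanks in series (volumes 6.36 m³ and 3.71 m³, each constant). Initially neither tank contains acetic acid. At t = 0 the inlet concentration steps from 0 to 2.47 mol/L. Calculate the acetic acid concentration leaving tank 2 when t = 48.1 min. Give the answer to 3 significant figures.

1.92 mol/L

Species balance on tank i: dCᵢ/dt = (Cᵢ₋₁ − Cᵢ)/τᵢ with τᵢ = Vᵢ/Q.
τ₁ = 6.36/0.297 = 21.414 min; τ₂ = 3.71/0.297 = 12.492 min.
Solving the cascade with C₁(0)=C₂(0)=0 gives C₂(t) = C_in[1 − (τ₁ e^(−t/τ₁) − τ₂ e^(−t/τ₂))/(τ₁ − τ₂)].
At t = 48.1: e^(−t/τ₁) = 0.10580, e^(−t/τ₂) = 0.021267.
C₂ = 2.47·[1 − (21.414·0.10580 − 12.492·0.021267)/(8.9226)] = 2.47·0.77585 = 1.9163 mol/L.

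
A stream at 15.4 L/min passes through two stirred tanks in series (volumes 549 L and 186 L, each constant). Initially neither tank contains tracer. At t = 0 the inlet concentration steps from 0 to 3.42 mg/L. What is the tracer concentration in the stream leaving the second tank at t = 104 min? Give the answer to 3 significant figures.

3.14 mg/L

Time constants: τᵢ = Vᵢ/Q for each well-mixed tank.
τ₁ = 549/15.4 = 35.649 min; τ₂ = 186/15.4 = 12.078 min.
Solving the cascade with C₁(0)=C₂(0)=0 gives C₂(t) = C_in[1 − (τ₁ e^(−t/τ₁) − τ₂ e^(−t/τ₂))/(τ₁ − τ₂)].
At t = 104: e^(−t/τ₁) = 0.054079, e^(−t/τ₂) = 0.00018214.
C₂ = 3.42·[1 − (35.649·0.054079 − 12.078·0.00018214)/(23.571)] = 3.42·0.91830 = 3.1406 mg/L.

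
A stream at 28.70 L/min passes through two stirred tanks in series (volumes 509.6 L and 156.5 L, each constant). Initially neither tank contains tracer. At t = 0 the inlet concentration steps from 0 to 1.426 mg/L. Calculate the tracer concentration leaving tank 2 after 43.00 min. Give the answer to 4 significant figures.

Time constants: τᵢ = Vᵢ/Q for each well-mixed tank.
τ₁ = 509.6/28.70 = 17.7561 min; τ₂ = 156.5/28.70 = 5.45296 min.
Tank 1: C₁ = C_in(1 − e^(−t/τ₁)). Tank 2 (τ₁ ≠ τ₂): C₂ = C_in[1 − (τ₁ e^(−t/τ₁) − τ₂ e^(−t/τ₂))/(τ₁ − τ₂)].
At t = 43.00: e^(−t/τ₁) = 0.0887703, e^(−t/τ₂) = 0.000376112.
C₂ = 1.426·[1 − (17.7561·0.0887703 − 5.45296·0.000376112)/(12.3031)] = 1.426·0.872052 = 1.24355 mg/L.

1.244 mg/L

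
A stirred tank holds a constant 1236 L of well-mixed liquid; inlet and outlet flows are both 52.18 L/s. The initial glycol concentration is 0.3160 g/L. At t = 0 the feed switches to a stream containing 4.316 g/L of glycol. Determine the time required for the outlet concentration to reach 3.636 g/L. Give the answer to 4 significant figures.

41.97 s

Species balance: V dC/dt = Q(C_in − C) ⇒ τ = V/Q = 23.6872 s.
C(t) = C_in + (C₀ − C_in) e^(−t/τ). Set C = 3.636 and solve for t:
e^(−t/τ) = (C − C_in)/(C₀ − C_in) = (3.636 − 4.316)/(0.3160 − 4.316) = 0.170000
t = −τ ln(…) = 23.6872 × 1.77196 = 41.9728 s.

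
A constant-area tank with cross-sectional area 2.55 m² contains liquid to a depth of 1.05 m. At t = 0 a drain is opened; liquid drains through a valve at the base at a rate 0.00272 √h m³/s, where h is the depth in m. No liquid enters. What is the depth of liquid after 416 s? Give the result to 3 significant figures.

0.645 m

Unsteady balance on liquid volume: A dh/dt = −0.00272 √h.
Separate and integrate: 2(√h − √h₀) = −(0.00272/A) t.
√h = √1.05 − 0.00272·416/(2·2.55) = 1.0247 − 0.22187 = 0.80283.
h = 0.80283² = 0.64453 m.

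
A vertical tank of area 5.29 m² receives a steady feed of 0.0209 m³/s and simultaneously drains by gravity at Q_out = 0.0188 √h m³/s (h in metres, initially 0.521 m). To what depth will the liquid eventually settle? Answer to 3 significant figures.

Accumulation of liquid (constant cross-section A): A dh/dt = Q_in − 0.0188 √h. At steady state dh/dt = 0:
Q_in = 0.0188 √h_ss ⇒ √h_ss = 0.0209/0.0188 = 1.1117.
h_ss = 1.1117² = 1.2359 m. (Since h₀ = 0.521 m < h_ss, the level will rise toward this value.)

1.24 m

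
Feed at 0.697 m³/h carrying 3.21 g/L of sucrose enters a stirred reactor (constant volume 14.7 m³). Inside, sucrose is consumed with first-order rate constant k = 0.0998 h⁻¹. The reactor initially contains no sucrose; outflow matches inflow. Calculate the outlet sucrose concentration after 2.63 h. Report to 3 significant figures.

0.332 g/L

V dC/dt = Q(C_in − C) − k V C.
dC/dt = (Q/V) C_in − (Q/V + k) C; effective rate a = Q/V + k = 0.047415 + 0.0998 = 0.14721 h⁻¹.
C_ss = Q C_in/(Q + kV) = 1.0339 g/L; C(t) = C_ss + (C₀ − C_ss) e^(−a t).
C(2.63) = 1.0339 + (-1.0339)·e^(−0.14721·2.63) = 1.0339 + (-1.0339)·0.67897 = 0.33190 g/L.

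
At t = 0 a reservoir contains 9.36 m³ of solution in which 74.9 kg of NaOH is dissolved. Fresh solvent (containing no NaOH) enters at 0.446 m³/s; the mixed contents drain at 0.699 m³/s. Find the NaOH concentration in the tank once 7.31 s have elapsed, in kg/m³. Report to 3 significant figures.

5.43 kg/m³

Total volume: dV/dt = Q_in − Q_out = -0.25300 m³/s, so V(t) = 9.36 − 0.25300 t and V(7.31) = 7.5106 m³.
Species balance (pure solvent in): dm/dt = −Q_out · m/V(t).
Separate: dm/m = −Q_out dt/V(t) ⇒ ln(m/m₀) = −(Q_out/(Q_in−Q_out)) ln(V/V₀).
m = m₀ (V₀/V)^(Q_out/(Q_in−Q_out)) = 74.9 × (9.36/7.5106)^(-2.7628) = 40.770 kg.
C = m/V = 40.770/7.5106 = 5.4284 kg/m³.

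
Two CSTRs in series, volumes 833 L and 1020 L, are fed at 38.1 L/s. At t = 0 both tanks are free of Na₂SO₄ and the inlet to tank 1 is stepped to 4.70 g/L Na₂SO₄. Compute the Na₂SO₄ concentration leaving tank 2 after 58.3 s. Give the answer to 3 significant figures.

Time constants: τᵢ = Vᵢ/Q for each well-mixed tank.
τ₁ = 833/38.1 = 21.864 s; τ₂ = 1020/38.1 = 26.772 s.
Tank 1: C₁ = C_in(1 − e^(−t/τ₁)). Tank 2 (τ₁ ≠ τ₂): C₂ = C_in[1 − (τ₁ e^(−t/τ₁) − τ₂ e^(−t/τ₂))/(τ₁ − τ₂)].
At t = 58.3: e^(−t/τ₁) = 0.069492, e^(−t/τ₂) = 0.11330.
C₂ = 4.70·[1 − (21.864·0.069492 − 26.772·0.11330)/(-4.9081)] = 4.70·0.69153 = 3.2502 g/L.

3.25 g/L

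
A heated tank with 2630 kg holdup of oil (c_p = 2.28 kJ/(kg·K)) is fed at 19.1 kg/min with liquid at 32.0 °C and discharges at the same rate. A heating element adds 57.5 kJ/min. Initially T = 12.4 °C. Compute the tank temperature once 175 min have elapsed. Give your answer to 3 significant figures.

27.5 °C

M c_p dT/dt = ṁ c_p (T_in − T) + Q̇.
Rearrange: dT/dt = (T_ss − T)/τ with τ = M/ṁ = 137.70 min and T_ss = T_in + Q̇/(ṁ c_p) = 33.320 °C.
T approaches T_ss exponentially: T(t) = T_ss + (T₀ − T_ss) e^(−t/τ).
T(175) = 33.320 + (-20.920)·e^(−175/137.70) = 33.320 + (-20.920)·0.28058 = 27.451 °C.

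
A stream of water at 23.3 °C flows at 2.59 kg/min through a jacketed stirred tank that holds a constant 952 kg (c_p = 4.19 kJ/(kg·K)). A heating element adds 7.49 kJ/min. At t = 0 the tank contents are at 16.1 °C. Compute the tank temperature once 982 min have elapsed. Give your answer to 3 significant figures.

M c_p dT/dt = ṁ c_p (T_in − T) + Q̇.
Rearrange: dT/dt = (T_ss − T)/τ with τ = M/ṁ = 367.57 min and T_ss = T_in + Q̇/(ṁ c_p) = 23.990 °C.
Solution: T(t) = T_ss + (T₀ − T_ss) e^(−t/τ).
T(982) = 23.990 + (-7.8902)·e^(−982/367.57) = 23.990 + (-7.8902)·0.069140 = 23.445 °C.

23.4 °C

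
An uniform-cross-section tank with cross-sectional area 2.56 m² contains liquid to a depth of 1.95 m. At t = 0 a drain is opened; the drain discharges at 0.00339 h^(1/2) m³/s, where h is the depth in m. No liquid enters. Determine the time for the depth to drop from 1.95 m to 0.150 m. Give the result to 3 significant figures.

1520 s

A dh/dt = −Q_out = −0.00339 √h.
This is separable: 2 d(√h)/dt = −0.00339/A, so √h = √h₀ − (0.00339/(2A)) t.
t = 2A(√h₀ − √h)/0.00339 = 2·2.56·(√1.95 − √0.150)/0.00339
  = 5.1200 × (1.3964 − 0.38730) / 0.00339 = 1524.1 s.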